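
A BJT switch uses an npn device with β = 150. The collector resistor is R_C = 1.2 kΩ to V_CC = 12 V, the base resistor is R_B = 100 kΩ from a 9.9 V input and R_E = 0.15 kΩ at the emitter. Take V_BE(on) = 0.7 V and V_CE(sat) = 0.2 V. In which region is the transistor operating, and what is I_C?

Assume active: I_B = (9.9 − 0.7)/(100 + 151×0.15) = 0.075 mA, I_C = β·I_B = 11.3 mA.
Then V_CE = 12 − 11.3×1.2 − 11.3×0.15 = -3.2 V < 0.2 V — the active assumption fails.
Re-solve with V_CE = 0.2 V. KCL at the emitter: V_E/R_E = (V_BB−0.7−V_E)/R_B + (V_CC−0.2−V_E)/R_C, giving V_E = 1.32 V.
I_C = (V_CC − 0.2 − V_E)/R_C = (11.8 − 1.32)/1.2 = 8.73 mA.
Check: I_B = (9.2 − 1.32)/100 = 0.0788 mA, and β·I_B = 11.8 mA > I_C, confirming saturation.

saturation; I_C ≈ 8.7 mA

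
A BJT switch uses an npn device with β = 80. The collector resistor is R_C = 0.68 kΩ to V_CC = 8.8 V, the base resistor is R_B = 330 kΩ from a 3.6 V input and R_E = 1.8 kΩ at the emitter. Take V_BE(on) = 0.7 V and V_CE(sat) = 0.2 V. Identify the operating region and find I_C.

active; I_C ≈ 0.49 mA

Assume active. Base-emitter loop: I_B = (V_BB − V_BE)/(R_B + (β+1)R_E) = (3.6 − 0.7)/(330 + 81×1.8) = 0.00609 mA.
I_C = β·I_B = 80×0.00609 = 0.488 mA.
V_CE = V_CC − I_C·R_C − I_E·R_E = 8.8 − 0.488×0.68 − 0.494×1.8 = 7.58 V > V_CE(sat), so the active-region assumption holds.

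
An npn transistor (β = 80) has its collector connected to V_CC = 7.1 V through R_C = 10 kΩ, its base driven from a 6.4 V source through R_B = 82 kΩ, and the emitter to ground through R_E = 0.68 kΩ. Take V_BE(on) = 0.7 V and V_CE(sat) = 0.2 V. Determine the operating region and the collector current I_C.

saturation; I_C ≈ 0.64 mA

Assume active: I_B = (6.4 − 0.7)/(82 + 81×0.68) = 0.0416 mA, I_C = β·I_B = 3.33 mA.
Then V_CE = 7.1 − 3.33×10 − 3.37×0.68 = -28.5 V < 0.2 V — the active assumption fails.
Re-solve with V_CE = 0.2 V. KCL at the emitter: V_E/R_E = (V_BB−0.7−V_E)/R_B + (V_CC−0.2−V_E)/R_C, giving V_E = 0.48 V.
I_C = (V_CC − 0.2 − V_E)/R_C = (6.9 − 0.48)/10 = 0.642 mA.
Check: I_B = (5.7 − 0.48)/82 = 0.0637 mA, and β·I_B = 5.09 mA > I_C, confirming saturation.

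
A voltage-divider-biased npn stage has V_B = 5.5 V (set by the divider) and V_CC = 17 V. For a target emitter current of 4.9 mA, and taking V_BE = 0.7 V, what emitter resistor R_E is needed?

V_E = V_B − V_BE = 5.5 − 0.7 = 4.8 V.
R_E = V_E / I_E = 4.8 / 4.9 = 0.98 kΩ.

R_E ≈ 0.98 kΩ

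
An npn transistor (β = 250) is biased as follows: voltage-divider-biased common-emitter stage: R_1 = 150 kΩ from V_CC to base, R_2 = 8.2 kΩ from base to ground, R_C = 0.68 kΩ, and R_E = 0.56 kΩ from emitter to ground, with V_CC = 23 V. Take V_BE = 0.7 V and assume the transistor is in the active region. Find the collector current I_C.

I_C ≈ 0.83 mA

Thevenize the base divider: V_Th = V_CC·R_2/(R_1+R_2) = 23×8.2/158 = 1.19 V, R_Th = R_1‖R_2 = 7.77 kΩ.
Base-emitter loop: V_Th = I_B·R_Th + V_BE + (β+1)I_B·R_E, so I_B = (1.19 − 0.7) / (7.77 + 251×0.56) = 0.00332 mA.
I_C = β·I_B = 250×0.00332 = 0.829 mA, and I_E = (β+1)I_B = 0.833 mA.
V_CE = V_CC − I_C·R_C − I_E·R_E = 23 − 0.829×0.68 − 0.833×0.56 = 22 V.
V_CE = 22 V > 0.2 V confirms active-region operation.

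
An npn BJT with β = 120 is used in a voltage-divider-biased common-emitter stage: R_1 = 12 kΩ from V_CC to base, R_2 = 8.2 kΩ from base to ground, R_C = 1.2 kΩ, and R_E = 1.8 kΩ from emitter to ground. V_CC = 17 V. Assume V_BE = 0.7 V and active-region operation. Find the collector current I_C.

Thevenize the base divider: V_Th = V_CC·R_2/(R_1+R_2) = 17×8.2/20.2 = 6.9 V, R_Th = R_1‖R_2 = 4.87 kΩ.
Base-emitter loop: V_Th = I_B·R_Th + V_BE + (β+1)I_B·R_E, so I_B = (6.9 − 0.7) / (4.87 + 121×1.8) = 0.0278 mA.
I_C = β·I_B = 120×0.0278 = 3.34 mA, and I_E = (β+1)I_B = 3.37 mA.
V_CE = V_CC − I_C·R_C − I_E·R_E = 17 − 3.34×1.2 − 3.37×1.8 = 6.92 V.
V_CE = 6.92 V > 0.2 V confirms active-region operation.

I_C ≈ 3.3 mA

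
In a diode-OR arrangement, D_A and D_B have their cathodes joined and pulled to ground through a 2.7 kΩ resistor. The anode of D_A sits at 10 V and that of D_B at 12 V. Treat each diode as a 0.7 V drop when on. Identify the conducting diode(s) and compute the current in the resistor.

Assume both conduct. Then node N would need to be at both 10−0.7 = 9.3 V and 12−0.7 = 11.3 V, which is impossible.
Assume only D_B conducts: V_N = 12 − 0.7 = 11.3 V, so I_R = 11.3/2.7 = 4.19 mA.
Check D_A: its anode-to-cathode voltage is 10 − 11.3 = -1.3 V < 0.7 V, so it is off. The assumption is consistent.

Only D_B conducts; I_R ≈ 4.2 mA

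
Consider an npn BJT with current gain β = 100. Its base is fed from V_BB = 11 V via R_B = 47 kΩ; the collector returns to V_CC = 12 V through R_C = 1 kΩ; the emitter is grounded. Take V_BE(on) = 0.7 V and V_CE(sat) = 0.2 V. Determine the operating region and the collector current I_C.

Assume active: I_B = (11 − 0.7)/47 = 0.219 mA, giving I_C = β·I_B = 21.9 mA.
But then V_CE = 12 − 21.9×1 = -9.91 V < V_CE(sat) = 0.2 V — impossible in the active region.
So the transistor is saturated. With V_CE = 0.2 V, I_C = (V_CC − 0.2)/R_C = 11.8/1 = 11.8 mA.
Check: β·I_B = 21.9 mA > I_C = 11.8 mA, confirming saturation.

saturation; I_C ≈ 12 mA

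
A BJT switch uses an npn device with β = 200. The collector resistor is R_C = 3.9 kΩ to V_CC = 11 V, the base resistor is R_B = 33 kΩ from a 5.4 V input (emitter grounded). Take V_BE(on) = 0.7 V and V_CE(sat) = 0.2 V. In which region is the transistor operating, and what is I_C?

saturation; I_C ≈ 2.8 mA

Assume active: I_B = (5.4 − 0.7)/33 = 0.142 mA, giving I_C = β·I_B = 28.5 mA.
But then V_CE = 11 − 28.5×3.9 = -100 V < V_CE(sat) = 0.2 V — impossible in the active region.
So the transistor is saturated. With V_CE = 0.2 V, I_C = (V_CC − 0.2)/R_C = 10.8/3.9 = 2.77 mA.
Check: β·I_B = 28.5 mA > I_C = 2.77 mA, confirming saturation.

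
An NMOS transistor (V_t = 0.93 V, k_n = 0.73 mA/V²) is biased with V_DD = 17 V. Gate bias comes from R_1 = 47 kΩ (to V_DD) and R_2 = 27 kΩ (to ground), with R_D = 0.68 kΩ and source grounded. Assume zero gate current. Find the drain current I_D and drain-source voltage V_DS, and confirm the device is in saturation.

V_G = V_DD·R_2/(R_1+R_2) = 17×27/74 = 6.2 V. With the source grounded, V_GS = V_G = 6.2 V.
Assume saturation: I_D = (k_n/2)(V_GS − V_t)² = (0.73/2)×(6.2 − 0.93)² = 0.365×5.27² = 10.1 mA.
V_DS = V_DD − I_D·R_D = 17 − 10.1×0.68 = 10.1 V.
Saturation requires V_DS ≥ V_GS − V_t = 5.27 V; 10.1 ≥ 5.27 ✓.

I_D ≈ 10 mA, V_DS ≈ 10 V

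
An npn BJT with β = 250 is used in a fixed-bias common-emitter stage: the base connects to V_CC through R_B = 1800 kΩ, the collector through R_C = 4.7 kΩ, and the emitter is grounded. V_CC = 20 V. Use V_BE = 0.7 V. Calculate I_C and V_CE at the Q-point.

I_C ≈ 2.7 mA, V_CE ≈ 7.4 V

Base loop: V_CC = I_B·R_B + V_BE, so I_B = (20 − 0.7)/1800 kΩ = 0.0107 mA.
In the active region I_C = β·I_B = 250 × 0.0107 = 2.68 mA.
Collector loop: V_CE = V_CC − I_C·R_C = 20 − 2.68×4.7 = 7.4 V.
Since V_CE = 7.4 V > V_CE(sat) ≈ 0.2 V, the transistor is in the active region as assumed.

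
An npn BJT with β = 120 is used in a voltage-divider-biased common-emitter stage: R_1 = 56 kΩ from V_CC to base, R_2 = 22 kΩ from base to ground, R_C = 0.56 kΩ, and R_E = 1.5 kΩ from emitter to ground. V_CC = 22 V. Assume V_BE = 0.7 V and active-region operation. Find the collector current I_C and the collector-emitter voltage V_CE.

I_C ≈ 3.3 mA, V_CE ≈ 15 V

Thevenize the base divider: V_Th = V_CC·R_2/(R_1+R_2) = 22×22/78 = 6.21 V, R_Th = R_1‖R_2 = 15.8 kΩ.
Base-emitter loop: V_Th = I_B·R_Th + V_BE + (β+1)I_B·R_E, so I_B = (6.21 − 0.7) / (15.8 + 121×1.5) = 0.0279 mA.
I_C = β·I_B = 120×0.0279 = 3.35 mA, and I_E = (β+1)I_B = 3.38 mA.
V_CE = V_CC − I_C·R_C − I_E·R_E = 22 − 3.35×0.56 − 3.38×1.5 = 15.1 V.
V_CE = 15.1 V > 0.2 V confirms active-region operation.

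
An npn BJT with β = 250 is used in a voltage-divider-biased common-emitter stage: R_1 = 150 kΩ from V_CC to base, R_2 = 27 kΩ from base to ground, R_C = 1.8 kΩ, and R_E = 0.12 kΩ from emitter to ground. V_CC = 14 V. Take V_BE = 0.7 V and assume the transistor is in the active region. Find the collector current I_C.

Thevenize the base divider: V_Th = V_CC·R_2/(R_1+R_2) = 14×27/177 = 2.14 V, R_Th = R_1‖R_2 = 22.9 kΩ.
Base-emitter loop: V_Th = I_B·R_Th + V_BE + (β+1)I_B·R_E, so I_B = (2.14 − 0.7) / (22.9 + 251×0.12) = 0.0271 mA.
I_C = β·I_B = 250×0.0271 = 6.77 mA, and I_E = (β+1)I_B = 6.8 mA.
V_CE = V_CC − I_C·R_C − I_E·R_E = 14 − 6.77×1.8 − 6.8×0.12 = 0.995 V.
V_CE = 0.995 V > 0.2 V confirms active-region operation.

I_C ≈ 6.8 mA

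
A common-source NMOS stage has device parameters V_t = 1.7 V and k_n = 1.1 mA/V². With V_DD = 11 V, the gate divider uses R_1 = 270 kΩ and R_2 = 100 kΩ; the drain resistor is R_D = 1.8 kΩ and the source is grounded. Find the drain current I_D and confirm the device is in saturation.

I_D ≈ 0.89 mA

V_G = V_DD·R_2/(R_1+R_2) = 11×100/370 = 2.97 V. With the source grounded, V_GS = V_G = 2.97 V.
Assume saturation: I_D = (k_n/2)(V_GS − V_t)² = (1.1/2)×(2.97 − 1.7)² = 0.55×1.27² = 0.891 mA.
V_DS = V_DD − I_D·R_D = 11 − 0.891×1.8 = 9.4 V.
Saturation requires V_DS ≥ V_GS − V_t = 1.27 V; 9.4 ≥ 1.27 ✓.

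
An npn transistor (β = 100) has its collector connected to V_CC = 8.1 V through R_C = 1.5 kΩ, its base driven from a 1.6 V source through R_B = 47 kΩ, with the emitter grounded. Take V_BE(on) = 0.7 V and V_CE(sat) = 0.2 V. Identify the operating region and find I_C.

Assume active. Base-emitter loop: I_B = (V_BB − V_BE)/R_B = (1.6 − 0.7)/47 = 0.0191 mA.
I_C = β·I_B = 100×0.0191 = 1.91 mA.
V_CE = V_CC − I_C·R_C = 8.1 − 1.91×1.5 = 5.23 V > V_CE(sat), so the active-region assumption holds.

active; I_C ≈ 1.9 mA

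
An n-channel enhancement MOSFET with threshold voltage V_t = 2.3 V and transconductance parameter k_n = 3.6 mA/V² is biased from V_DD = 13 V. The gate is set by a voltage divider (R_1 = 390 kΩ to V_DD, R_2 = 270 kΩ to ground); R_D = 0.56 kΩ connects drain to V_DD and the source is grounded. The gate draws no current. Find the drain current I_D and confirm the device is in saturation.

V_G = V_DD·R_2/(R_1+R_2) = 13×270/660 = 5.32 V. With the source grounded, V_GS = V_G = 5.32 V.
Assume saturation: I_D = (k_n/2)(V_GS − V_t)² = (3.6/2)×(5.32 − 2.3)² = 1.8×3.02² = 16.4 mA.
V_DS = V_DD − I_D·R_D = 13 − 16.4×0.56 = 3.82 V.
Saturation requires V_DS ≥ V_GS − V_t = 3.02 V; 3.82 ≥ 3.02 ✓.

I_D ≈ 16 mA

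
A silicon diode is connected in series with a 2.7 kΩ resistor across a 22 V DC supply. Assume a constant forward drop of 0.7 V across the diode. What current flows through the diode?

KVL around the loop: 22 = V_D + I·R = 0.7 + I × 2.7 kΩ.
So I = (22 − 0.7) / 2.7 kΩ = 21.3 / 2.7 = 7.89 mA.

I ≈ 7.9 mA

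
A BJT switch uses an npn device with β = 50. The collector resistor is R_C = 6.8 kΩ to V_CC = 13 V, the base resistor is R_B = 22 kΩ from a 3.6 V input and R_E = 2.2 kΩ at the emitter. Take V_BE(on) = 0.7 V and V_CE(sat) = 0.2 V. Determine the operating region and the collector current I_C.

active; I_C ≈ 1.1 mA

Assume active. Base-emitter loop: I_B = (V_BB − V_BE)/(R_B + (β+1)R_E) = (3.6 − 0.7)/(22 + 51×2.2) = 0.0216 mA.
I_C = β·I_B = 50×0.0216 = 1.08 mA.
V_CE = V_CC − I_C·R_C − I_E·R_E = 13 − 1.08×6.8 − 1.1×2.2 = 3.23 V > V_CE(sat), so the active-region assumption holds.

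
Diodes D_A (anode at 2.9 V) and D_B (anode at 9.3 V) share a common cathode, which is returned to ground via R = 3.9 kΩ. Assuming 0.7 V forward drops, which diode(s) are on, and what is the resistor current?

Only D_B conducts; I_R ≈ 2.2 mA

Assume both conduct. Then node N would need to be at both 2.9−0.7 = 2.2 V and 9.3−0.7 = 8.6 V, which is impossible.
Assume only D_B conducts: V_N = 9.3 − 0.7 = 8.6 V, so I_R = 8.6/3.9 = 2.21 mA.
Check D_A: its anode-to-cathode voltage is 2.9 − 8.6 = -5.7 V < 0.7 V, so it is off. The assumption is consistent.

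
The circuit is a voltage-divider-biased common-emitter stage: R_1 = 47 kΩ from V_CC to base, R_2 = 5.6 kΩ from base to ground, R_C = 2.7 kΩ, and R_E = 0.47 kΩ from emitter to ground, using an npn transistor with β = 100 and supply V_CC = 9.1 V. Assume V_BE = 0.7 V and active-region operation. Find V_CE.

V_CE ≈ 7.5 V

Thevenize the base divider: V_Th = V_CC·R_2/(R_1+R_2) = 9.1×5.6/52.6 = 0.969 V, R_Th = R_1‖R_2 = 5 kΩ.
Base-emitter loop: V_Th = I_B·R_Th + V_BE + (β+1)I_B·R_E, so I_B = (0.969 − 0.7) / (5 + 101×0.47) = 0.00512 mA.
I_C = β·I_B = 100×0.00512 = 0.512 mA, and I_E = (β+1)I_B = 0.517 mA.
V_CE = V_CC − I_C·R_C − I_E·R_E = 9.1 − 0.512×2.7 − 0.517×0.47 = 7.47 V.
V_CE = 7.47 V > 0.2 V confirms active-region operation.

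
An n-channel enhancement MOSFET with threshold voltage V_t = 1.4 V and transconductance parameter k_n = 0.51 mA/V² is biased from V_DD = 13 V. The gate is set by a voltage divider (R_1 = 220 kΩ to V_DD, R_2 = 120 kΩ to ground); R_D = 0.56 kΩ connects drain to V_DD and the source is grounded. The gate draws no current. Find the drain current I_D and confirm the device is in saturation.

V_G = V_DD·R_2/(R_1+R_2) = 13×120/340 = 4.59 V. With the source grounded, V_GS = V_G = 4.59 V.
Assume saturation: I_D = (k_n/2)(V_GS − V_t)² = (0.51/2)×(4.59 − 1.4)² = 0.255×3.19² = 2.59 mA.
V_DS = V_DD − I_D·R_D = 13 − 2.59×0.56 = 11.5 V.
Saturation requires V_DS ≥ V_GS − V_t = 3.19 V; 11.5 ≥ 3.19 ✓.

I_D ≈ 2.6 mA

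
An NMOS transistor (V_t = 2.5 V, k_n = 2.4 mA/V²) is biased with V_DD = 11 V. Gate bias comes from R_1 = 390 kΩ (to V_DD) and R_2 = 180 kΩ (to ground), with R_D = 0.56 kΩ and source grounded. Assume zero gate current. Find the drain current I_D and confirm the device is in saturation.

I_D ≈ 1.1 mA

V_G = V_DD·R_2/(R_1+R_2) = 11×180/570 = 3.47 V. With the source grounded, V_GS = V_G = 3.47 V.
Assume saturation: I_D = (k_n/2)(V_GS − V_t)² = (2.4/2)×(3.47 − 2.5)² = 1.2×0.974² = 1.14 mA.
V_DS = V_DD − I_D·R_D = 11 − 1.14×0.56 = 10.4 V.
Saturation requires V_DS ≥ V_GS − V_t = 0.974 V; 10.4 ≥ 0.974 ✓.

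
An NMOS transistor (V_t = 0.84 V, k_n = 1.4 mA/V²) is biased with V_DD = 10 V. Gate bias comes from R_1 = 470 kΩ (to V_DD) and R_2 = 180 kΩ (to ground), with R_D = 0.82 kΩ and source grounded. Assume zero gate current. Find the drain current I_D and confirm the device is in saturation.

V_G = V_DD·R_2/(R_1+R_2) = 10×180/650 = 2.77 V. With the source grounded, V_GS = V_G = 2.77 V.
Assume saturation: I_D = (k_n/2)(V_GS − V_t)² = (1.4/2)×(2.77 − 0.84)² = 0.7×1.93² = 2.61 mA.
V_DS = V_DD − I_D·R_D = 10 − 2.61×0.82 = 7.86 V.
Saturation requires V_DS ≥ V_GS − V_t = 1.93 V; 7.86 ≥ 1.93 ✓.

I_D ≈ 2.6 mA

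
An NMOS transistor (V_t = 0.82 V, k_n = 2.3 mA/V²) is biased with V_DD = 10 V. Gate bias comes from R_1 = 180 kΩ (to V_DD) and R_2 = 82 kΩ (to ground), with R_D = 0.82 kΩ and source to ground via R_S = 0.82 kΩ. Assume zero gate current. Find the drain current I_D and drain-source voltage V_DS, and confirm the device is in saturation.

I_D ≈ 1.4 mA, V_DS ≈ 7.6 V

V_G = V_DD·R_2/(R_1+R_2) = 10×82/262 = 3.13 V.
Assume saturation: I_D = (k_n/2)(V_GS − V_t)² with V_GS = V_G − I_D·R_S = 3.13 − 0.82·I_D.
Substituting gives 0.773·I_D² − 5.36·I_D + 6.14 = 0, with roots I_D = 1.45 or 5.48 mA.
The root I_D = 5.48 mA gives V_GS = -1.36 V ≤ V_t, so take I_D = 1.45 mA.
Then V_GS = 1.94 V and V_DS = V_DD − I_D(R_D+R_S) = 10 − 1.45×1.64 = 7.62 V.
Saturation requires V_DS ≥ V_GS − V_t = 1.12 V; 7.62 ≥ 1.12 ✓.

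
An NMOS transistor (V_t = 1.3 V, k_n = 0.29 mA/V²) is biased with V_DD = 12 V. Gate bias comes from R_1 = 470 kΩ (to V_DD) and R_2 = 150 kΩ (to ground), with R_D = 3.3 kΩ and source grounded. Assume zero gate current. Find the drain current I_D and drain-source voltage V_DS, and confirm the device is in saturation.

I_D ≈ 0.37 mA, V_DS ≈ 11 V

V_G = V_DD·R_2/(R_1+R_2) = 12×150/620 = 2.9 V. With the source grounded, V_GS = V_G = 2.9 V.
Assume saturation: I_D = (k_n/2)(V_GS − V_t)² = (0.29/2)×(2.9 − 1.3)² = 0.145×1.6² = 0.373 mA.
V_DS = V_DD − I_D·R_D = 12 − 0.373×3.3 = 10.8 V.
Saturation requires V_DS ≥ V_GS − V_t = 1.6 V; 10.8 ≥ 1.6 ✓.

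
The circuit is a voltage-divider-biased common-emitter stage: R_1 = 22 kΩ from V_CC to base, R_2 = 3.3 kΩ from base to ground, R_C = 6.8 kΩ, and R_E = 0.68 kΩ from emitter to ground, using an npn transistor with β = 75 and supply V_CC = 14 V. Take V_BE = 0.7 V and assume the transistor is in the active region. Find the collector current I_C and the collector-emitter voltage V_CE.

I_C ≈ 1.5 mA, V_CE ≈ 2.4 V

Thevenize the base divider: V_Th = V_CC·R_2/(R_1+R_2) = 14×3.3/25.3 = 1.83 V, R_Th = R_1‖R_2 = 2.87 kΩ.
Base-emitter loop: V_Th = I_B·R_Th + V_BE + (β+1)I_B·R_E, so I_B = (1.83 − 0.7) / (2.87 + 76×0.68) = 0.0206 mA.
I_C = β·I_B = 75×0.0206 = 1.55 mA, and I_E = (β+1)I_B = 1.57 mA.
V_CE = V_CC − I_C·R_C − I_E·R_E = 14 − 1.55×6.8 − 1.57×0.68 = 2.41 V.
V_CE = 2.41 V > 0.2 V confirms active-region operation.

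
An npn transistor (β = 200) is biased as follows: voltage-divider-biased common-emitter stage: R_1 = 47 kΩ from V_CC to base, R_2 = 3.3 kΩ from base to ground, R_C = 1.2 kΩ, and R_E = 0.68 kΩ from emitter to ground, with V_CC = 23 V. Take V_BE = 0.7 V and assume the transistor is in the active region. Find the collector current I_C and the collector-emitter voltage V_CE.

Thevenize the base divider: V_Th = V_CC·R_2/(R_1+R_2) = 23×3.3/50.3 = 1.51 V, R_Th = R_1‖R_2 = 3.08 kΩ.
Base-emitter loop: V_Th = I_B·R_Th + V_BE + (β+1)I_B·R_E, so I_B = (1.51 − 0.7) / (3.08 + 201×0.68) = 0.00579 mA.
I_C = β·I_B = 200×0.00579 = 1.16 mA, and I_E = (β+1)I_B = 1.16 mA.
V_CE = V_CC − I_C·R_C − I_E·R_E = 23 − 1.16×1.2 − 1.16×0.68 = 20.8 V.
V_CE = 20.8 V > 0.2 V confirms active-region operation.

I_C ≈ 1.2 mA, V_CE ≈ 21 V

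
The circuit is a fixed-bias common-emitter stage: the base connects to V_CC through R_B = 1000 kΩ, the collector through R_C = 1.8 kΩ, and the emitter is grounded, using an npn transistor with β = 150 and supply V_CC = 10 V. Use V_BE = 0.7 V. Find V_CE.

Base loop: V_CC = I_B·R_B + V_BE, so I_B = (10 − 0.7)/1000 kΩ = 0.0093 mA.
In the active region I_C = β·I_B = 150 × 0.0093 = 1.4 mA.
Collector loop: V_CE = V_CC − I_C·R_C = 10 − 1.4×1.8 = 7.49 V.
Since V_CE = 7.49 V > V_CE(sat) ≈ 0.2 V, the transistor is in the active region as assumed.

V_CE ≈ 7.5 V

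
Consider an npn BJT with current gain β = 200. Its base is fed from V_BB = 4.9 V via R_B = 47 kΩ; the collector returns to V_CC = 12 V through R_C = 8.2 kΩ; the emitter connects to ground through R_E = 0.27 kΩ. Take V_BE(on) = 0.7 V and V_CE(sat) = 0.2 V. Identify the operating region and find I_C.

Assume active: I_B = (4.9 − 0.7)/(47 + 201×0.27) = 0.0415 mA, I_C = β·I_B = 8.29 mA.
Then V_CE = 12 − 8.29×8.2 − 8.34×0.27 = -58.3 V < 0.2 V — the active assumption fails.
Re-solve with V_CE = 0.2 V. KCL at the emitter: V_E/R_E = (V_BB−0.7−V_E)/R_B + (V_CC−0.2−V_E)/R_C, giving V_E = 0.397 V.
I_C = (V_CC − 0.2 − V_E)/R_C = (11.8 − 0.397)/8.2 = 1.39 mA.
Check: I_B = (4.2 − 0.397)/47 = 0.0809 mA, and β·I_B = 16.2 mA > I_C, confirming saturation.

saturation; I_C ≈ 1.4 mA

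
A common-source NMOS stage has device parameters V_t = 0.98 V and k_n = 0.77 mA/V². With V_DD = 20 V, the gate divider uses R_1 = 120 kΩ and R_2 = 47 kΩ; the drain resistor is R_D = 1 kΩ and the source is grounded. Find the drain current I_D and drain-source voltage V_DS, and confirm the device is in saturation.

I_D ≈ 8.3 mA, V_DS ≈ 12 V

V_G = V_DD·R_2/(R_1+R_2) = 20×47/167 = 5.63 V. With the source grounded, V_GS = V_G = 5.63 V.
Assume saturation: I_D = (k_n/2)(V_GS − V_t)² = (0.77/2)×(5.63 − 0.98)² = 0.385×4.65² = 8.32 mA.
V_DS = V_DD − I_D·R_D = 20 − 8.32×1 = 11.7 V.
Saturation requires V_DS ≥ V_GS − V_t = 4.65 V; 11.7 ≥ 4.65 ✓.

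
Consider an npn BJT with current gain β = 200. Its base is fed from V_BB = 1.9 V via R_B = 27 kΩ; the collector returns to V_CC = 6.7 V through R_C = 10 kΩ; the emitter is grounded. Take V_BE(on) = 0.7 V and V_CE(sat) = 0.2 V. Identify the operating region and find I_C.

saturation; I_C ≈ 0.65 mA

Assume active: I_B = (1.9 − 0.7)/27 = 0.0444 mA, giving I_C = β·I_B = 8.89 mA.
But then V_CE = 6.7 − 8.89×10 = -82.2 V < V_CE(sat) = 0.2 V — impossible in the active region.
So the transistor is saturated. With V_CE = 0.2 V, I_C = (V_CC − 0.2)/R_C = 6.5/10 = 0.65 mA.
Check: β·I_B = 8.89 mA > I_C = 0.65 mA, confirming saturation.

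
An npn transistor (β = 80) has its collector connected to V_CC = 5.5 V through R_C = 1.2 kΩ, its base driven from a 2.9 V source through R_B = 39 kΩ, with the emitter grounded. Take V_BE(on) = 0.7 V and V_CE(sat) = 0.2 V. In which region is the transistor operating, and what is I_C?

saturation; I_C ≈ 4.4 mA

Assume active: I_B = (2.9 − 0.7)/39 = 0.0564 mA, giving I_C = β·I_B = 4.51 mA.
But then V_CE = 5.5 − 4.51×1.2 = 0.0846 V < V_CE(sat) = 0.2 V — impossible in the active region.
So the transistor is saturated. With V_CE = 0.2 V, I_C = (V_CC − 0.2)/R_C = 5.3/1.2 = 4.42 mA.
Check: β·I_B = 4.51 mA > I_C = 4.42 mA, confirming saturation.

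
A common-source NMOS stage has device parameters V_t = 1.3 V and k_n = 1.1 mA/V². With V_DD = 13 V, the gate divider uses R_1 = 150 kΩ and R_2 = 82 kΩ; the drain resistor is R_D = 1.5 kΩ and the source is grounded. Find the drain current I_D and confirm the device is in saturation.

I_D ≈ 6 mA

V_G = V_DD·R_2/(R_1+R_2) = 13×82/232 = 4.59 V. With the source grounded, V_GS = V_G = 4.59 V.
Assume saturation: I_D = (k_n/2)(V_GS − V_t)² = (1.1/2)×(4.59 − 1.3)² = 0.55×3.29² = 5.97 mA.
V_DS = V_DD − I_D·R_D = 13 − 5.97×1.5 = 4.04 V.
Saturation requires V_DS ≥ V_GS − V_t = 3.29 V; 4.04 ≥ 3.29 ✓.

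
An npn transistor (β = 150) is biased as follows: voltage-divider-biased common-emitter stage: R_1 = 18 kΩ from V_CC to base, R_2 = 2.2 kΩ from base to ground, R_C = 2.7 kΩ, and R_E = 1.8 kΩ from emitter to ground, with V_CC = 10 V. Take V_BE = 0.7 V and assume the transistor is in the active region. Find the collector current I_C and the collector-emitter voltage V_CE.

Thevenize the base divider: V_Th = V_CC·R_2/(R_1+R_2) = 10×2.2/20.2 = 1.09 V, R_Th = R_1‖R_2 = 1.96 kΩ.
Base-emitter loop: V_Th = I_B·R_Th + V_BE + (β+1)I_B·R_E, so I_B = (1.09 − 0.7) / (1.96 + 151×1.8) = 0.00142 mA.
I_C = β·I_B = 150×0.00142 = 0.213 mA, and I_E = (β+1)I_B = 0.215 mA.
V_CE = V_CC − I_C·R_C − I_E·R_E = 10 − 0.213×2.7 − 0.215×1.8 = 9.04 V.
V_CE = 9.04 V > 0.2 V confirms active-region operation.

I_C ≈ 0.21 mA, V_CE ≈ 9 V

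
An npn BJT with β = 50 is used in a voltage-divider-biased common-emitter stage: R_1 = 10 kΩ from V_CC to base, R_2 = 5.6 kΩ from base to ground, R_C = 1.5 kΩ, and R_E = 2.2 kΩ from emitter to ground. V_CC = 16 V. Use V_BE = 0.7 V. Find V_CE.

V_CE ≈ 7.8 V

Thevenize the base divider: V_Th = V_CC·R_2/(R_1+R_2) = 16×5.6/15.6 = 5.74 V, R_Th = R_1‖R_2 = 3.59 kΩ.
Base-emitter loop: V_Th = I_B·R_Th + V_BE + (β+1)I_B·R_E, so I_B = (5.74 − 0.7) / (3.59 + 51×2.2) = 0.0436 mA.
I_C = β·I_B = 50×0.0436 = 2.18 mA, and I_E = (β+1)I_B = 2.22 mA.
V_CE = V_CC − I_C·R_C − I_E·R_E = 16 − 2.18×1.5 − 2.22×2.2 = 7.85 V.
V_CE = 7.85 V > 0.2 V confirms active-region operation.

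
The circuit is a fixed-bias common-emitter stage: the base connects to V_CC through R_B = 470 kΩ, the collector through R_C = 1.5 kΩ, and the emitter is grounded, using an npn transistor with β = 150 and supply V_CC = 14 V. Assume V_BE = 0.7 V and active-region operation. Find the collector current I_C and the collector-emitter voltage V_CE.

Base loop: V_CC = I_B·R_B + V_BE, so I_B = (14 − 0.7)/470 kΩ = 0.0283 mA.
In the active region I_C = β·I_B = 150 × 0.0283 = 4.24 mA.
Collector loop: V_CE = V_CC − I_C·R_C = 14 − 4.24×1.5 = 7.63 V.
Since V_CE = 7.63 V > V_CE(sat) ≈ 0.2 V, the transistor is in the active region as assumed.

I_C ≈ 4.2 mA, V_CE ≈ 7.6 V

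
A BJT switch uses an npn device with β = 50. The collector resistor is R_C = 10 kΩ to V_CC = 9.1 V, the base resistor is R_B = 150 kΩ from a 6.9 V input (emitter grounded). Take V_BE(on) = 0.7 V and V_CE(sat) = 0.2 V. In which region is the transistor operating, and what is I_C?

saturation; I_C ≈ 0.89 mA

Assume active: I_B = (6.9 − 0.7)/150 = 0.0413 mA, giving I_C = β·I_B = 2.07 mA.
But then V_CE = 9.1 − 2.07×10 = -11.6 V < V_CE(sat) = 0.2 V — impossible in the active region.
So the transistor is saturated. With V_CE = 0.2 V, I_C = (V_CC − 0.2)/R_C = 8.9/10 = 0.89 mA.
Check: β·I_B = 2.07 mA > I_C = 0.89 mA, confirming saturation.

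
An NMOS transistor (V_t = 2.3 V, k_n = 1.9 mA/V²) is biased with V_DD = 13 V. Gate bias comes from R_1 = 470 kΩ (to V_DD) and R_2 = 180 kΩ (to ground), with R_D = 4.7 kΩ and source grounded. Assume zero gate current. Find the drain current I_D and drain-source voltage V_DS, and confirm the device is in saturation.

V_G = V_DD·R_2/(R_1+R_2) = 13×180/650 = 3.6 V. With the source grounded, V_GS = V_G = 3.6 V.
Assume saturation: I_D = (k_n/2)(V_GS − V_t)² = (1.9/2)×(3.6 − 2.3)² = 0.95×1.3² = 1.61 mA.
V_DS = V_DD − I_D·R_D = 13 − 1.61×4.7 = 5.45 V.
Saturation requires V_DS ≥ V_GS − V_t = 1.3 V; 5.45 ≥ 1.3 ✓.

I_D ≈ 1.6 mA, V_DS ≈ 5.5 V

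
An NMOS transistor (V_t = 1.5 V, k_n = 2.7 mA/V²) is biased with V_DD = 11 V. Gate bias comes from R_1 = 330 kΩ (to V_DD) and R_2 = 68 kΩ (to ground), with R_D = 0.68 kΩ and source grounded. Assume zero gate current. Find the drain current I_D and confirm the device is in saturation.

I_D ≈ 0.19 mA

V_G = V_DD·R_2/(R_1+R_2) = 11×68/398 = 1.88 V. With the source grounded, V_GS = V_G = 1.88 V.
Assume saturation: I_D = (k_n/2)(V_GS − V_t)² = (2.7/2)×(1.88 − 1.5)² = 1.35×0.379² = 0.194 mA.
V_DS = V_DD − I_D·R_D = 11 − 0.194×0.68 = 10.9 V.
Saturation requires V_DS ≥ V_GS − V_t = 0.379 V; 10.9 ≥ 0.379 ✓.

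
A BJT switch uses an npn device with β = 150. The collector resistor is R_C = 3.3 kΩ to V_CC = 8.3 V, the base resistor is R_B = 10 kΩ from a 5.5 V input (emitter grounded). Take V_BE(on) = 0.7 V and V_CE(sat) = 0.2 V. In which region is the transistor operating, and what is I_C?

saturation; I_C ≈ 2.5 mA

Assume active: I_B = (5.5 − 0.7)/10 = 0.48 mA, giving I_C = β·I_B = 72 mA.
But then V_CE = 8.3 − 72×3.3 = -229 V < V_CE(sat) = 0.2 V — impossible in the active region.
So the transistor is saturated. With V_CE = 0.2 V, I_C = (V_CC − 0.2)/R_C = 8.1/3.3 = 2.45 mA.
Check: β·I_B = 72 mA > I_C = 2.45 mA, confirming saturation.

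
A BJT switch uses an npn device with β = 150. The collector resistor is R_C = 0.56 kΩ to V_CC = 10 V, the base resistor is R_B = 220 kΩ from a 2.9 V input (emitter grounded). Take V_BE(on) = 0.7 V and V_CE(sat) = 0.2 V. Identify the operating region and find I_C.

Assume active. Base-emitter loop: I_B = (V_BB − V_BE)/R_B = (2.9 − 0.7)/220 = 0.01 mA.
I_C = β·I_B = 150×0.01 = 1.5 mA.
V_CE = V_CC − I_C·R_C = 10 − 1.5×0.56 = 9.16 V > V_CE(sat), so the active-region assumption holds.

active; I_C ≈ 1.5 mA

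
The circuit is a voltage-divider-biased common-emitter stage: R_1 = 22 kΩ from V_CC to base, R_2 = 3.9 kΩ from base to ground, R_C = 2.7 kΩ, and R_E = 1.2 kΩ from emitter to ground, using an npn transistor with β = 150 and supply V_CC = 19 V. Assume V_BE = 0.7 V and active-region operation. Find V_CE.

Thevenize the base divider: V_Th = V_CC·R_2/(R_1+R_2) = 19×3.9/25.9 = 2.86 V, R_Th = R_1‖R_2 = 3.31 kΩ.
Base-emitter loop: V_Th = I_B·R_Th + V_BE + (β+1)I_B·R_E, so I_B = (2.86 − 0.7) / (3.31 + 151×1.2) = 0.0117 mA.
I_C = β·I_B = 150×0.0117 = 1.76 mA, and I_E = (β+1)I_B = 1.77 mA.
V_CE = V_CC − I_C·R_C − I_E·R_E = 19 − 1.76×2.7 − 1.77×1.2 = 12.1 V.
V_CE = 12.1 V > 0.2 V confirms active-region operation.

V_CE ≈ 12 V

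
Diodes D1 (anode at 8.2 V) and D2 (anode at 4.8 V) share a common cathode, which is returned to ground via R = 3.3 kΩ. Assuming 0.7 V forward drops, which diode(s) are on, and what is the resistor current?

Only D1 conducts; I_R ≈ 2.3 mA

Assume both conduct. Then node N would need to be at both 8.2−0.7 = 7.5 V and 4.8−0.7 = 4.1 V, which is impossible.
Assume only D1 conducts: V_N = 8.2 − 0.7 = 7.5 V, so I_R = 7.5/3.3 = 2.27 mA.
Check D2: its anode-to-cathode voltage is 4.8 − 7.5 = -2.7 V < 0.7 V, so it is off. The assumption is consistent.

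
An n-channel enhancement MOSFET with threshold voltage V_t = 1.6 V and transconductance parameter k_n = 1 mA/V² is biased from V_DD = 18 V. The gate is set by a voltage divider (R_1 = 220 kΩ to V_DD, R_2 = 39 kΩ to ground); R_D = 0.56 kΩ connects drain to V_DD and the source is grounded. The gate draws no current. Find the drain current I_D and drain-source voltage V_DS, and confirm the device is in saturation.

V_G = V_DD·R_2/(R_1+R_2) = 18×39/259 = 2.71 V. With the source grounded, V_GS = V_G = 2.71 V.
Assume saturation: I_D = (k_n/2)(V_GS − V_t)² = (1/2)×(2.71 − 1.6)² = 0.5×1.11² = 0.617 mA.
V_DS = V_DD − I_D·R_D = 18 − 0.617×0.56 = 17.7 V.
Saturation requires V_DS ≥ V_GS − V_t = 1.11 V; 17.7 ≥ 1.11 ✓.

I_D ≈ 0.62 mA, V_DS ≈ 18 V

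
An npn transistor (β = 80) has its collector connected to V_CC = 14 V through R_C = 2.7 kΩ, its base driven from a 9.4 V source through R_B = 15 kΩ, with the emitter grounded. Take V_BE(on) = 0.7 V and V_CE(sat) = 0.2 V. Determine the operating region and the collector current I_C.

saturation; I_C ≈ 5.1 mA

Assume active: I_B = (9.4 − 0.7)/15 = 0.58 mA, giving I_C = β·I_B = 46.4 mA.
But then V_CE = 14 − 46.4×2.7 = -111 V < V_CE(sat) = 0.2 V — impossible in the active region.
So the transistor is saturated. With V_CE = 0.2 V, I_C = (V_CC − 0.2)/R_C = 13.8/2.7 = 5.11 mA.
Check: β·I_B = 46.4 mA > I_C = 5.11 mA, confirming saturation.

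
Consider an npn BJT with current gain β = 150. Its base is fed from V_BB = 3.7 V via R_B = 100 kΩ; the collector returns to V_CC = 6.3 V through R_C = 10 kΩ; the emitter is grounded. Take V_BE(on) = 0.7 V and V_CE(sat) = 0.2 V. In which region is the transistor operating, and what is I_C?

Assume active: I_B = (3.7 − 0.7)/100 = 0.03 mA, giving I_C = β·I_B = 4.5 mA.
But then V_CE = 6.3 − 4.5×10 = -38.7 V < V_CE(sat) = 0.2 V — impossible in the active region.
So the transistor is saturated. With V_CE = 0.2 V, I_C = (V_CC − 0.2)/R_C = 6.1/10 = 0.61 mA.
Check: β·I_B = 4.5 mA > I_C = 0.61 mA, confirming saturation.

saturation; I_C ≈ 0.61 mA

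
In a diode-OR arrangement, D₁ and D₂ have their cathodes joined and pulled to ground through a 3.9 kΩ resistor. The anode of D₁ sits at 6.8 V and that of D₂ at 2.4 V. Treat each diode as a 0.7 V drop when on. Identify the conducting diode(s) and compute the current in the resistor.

Assume both conduct. Then node N would need to be at both 6.8−0.7 = 6.1 V and 2.4−0.7 = 1.7 V, which is impossible.
Assume only D₁ conducts: V_N = 6.8 − 0.7 = 6.1 V, so I_R = 6.1/3.9 = 1.56 mA.
Check D₂: its anode-to-cathode voltage is 2.4 − 6.1 = -3.7 V < 0.7 V, so it is off. The assumption is consistent.

Only D₁ conducts; I_R ≈ 1.6 mA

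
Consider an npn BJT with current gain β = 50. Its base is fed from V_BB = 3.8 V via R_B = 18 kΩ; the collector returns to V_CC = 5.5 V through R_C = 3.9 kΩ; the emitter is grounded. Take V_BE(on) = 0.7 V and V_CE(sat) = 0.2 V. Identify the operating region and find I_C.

Assume active: I_B = (3.8 − 0.7)/18 = 0.172 mA, giving I_C = β·I_B = 8.61 mA.
But then V_CE = 5.5 − 8.61×3.9 = -28.1 V < V_CE(sat) = 0.2 V — impossible in the active region.
So the transistor is saturated. With V_CE = 0.2 V, I_C = (V_CC − 0.2)/R_C = 5.3/3.9 = 1.36 mA.
Check: β·I_B = 8.61 mA > I_C = 1.36 mA, confirming saturation.

saturation; I_C ≈ 1.4 mA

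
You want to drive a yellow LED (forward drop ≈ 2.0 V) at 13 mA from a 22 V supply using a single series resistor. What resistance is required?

R ≈ 1.5 kΩ

The resistor drops V_S − V_D = 22 − 2.0 = 20 V at 13 mA.
R = 20 V / 13 mA = 1.54 kΩ.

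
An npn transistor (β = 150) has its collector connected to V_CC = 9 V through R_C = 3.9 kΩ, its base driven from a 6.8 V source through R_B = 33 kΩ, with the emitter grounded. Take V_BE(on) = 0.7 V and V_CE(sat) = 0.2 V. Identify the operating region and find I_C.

Assume active: I_B = (6.8 − 0.7)/33 = 0.185 mA, giving I_C = β·I_B = 27.7 mA.
But then V_CE = 9 − 27.7×3.9 = -99.1 V < V_CE(sat) = 0.2 V — impossible in the active region.
So the transistor is saturated. With V_CE = 0.2 V, I_C = (V_CC − 0.2)/R_C = 8.8/3.9 = 2.26 mA.
Check: β·I_B = 27.7 mA > I_C = 2.26 mA, confirming saturation.

saturation; I_C ≈ 2.3 mA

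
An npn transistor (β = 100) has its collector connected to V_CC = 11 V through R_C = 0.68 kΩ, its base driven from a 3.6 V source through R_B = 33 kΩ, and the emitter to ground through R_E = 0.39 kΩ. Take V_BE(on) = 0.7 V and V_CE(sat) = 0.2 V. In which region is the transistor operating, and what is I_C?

active; I_C ≈ 4 mA

Assume active. Base-emitter loop: I_B = (V_BB − V_BE)/(R_B + (β+1)R_E) = (3.6 − 0.7)/(33 + 101×0.39) = 0.0401 mA.
I_C = β·I_B = 100×0.0401 = 4.01 mA.
V_CE = V_CC − I_C·R_C − I_E·R_E = 11 − 4.01×0.68 − 4.05×0.39 = 6.7 V > V_CE(sat), so the active-region assumption holds.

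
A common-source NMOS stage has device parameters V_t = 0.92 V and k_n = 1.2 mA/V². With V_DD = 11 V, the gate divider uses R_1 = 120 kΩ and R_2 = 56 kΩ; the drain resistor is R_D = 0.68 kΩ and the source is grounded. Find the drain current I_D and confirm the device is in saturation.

V_G = V_DD·R_2/(R_1+R_2) = 11×56/176 = 3.5 V. With the source grounded, V_GS = V_G = 3.5 V.
Assume saturation: I_D = (k_n/2)(V_GS − V_t)² = (1.2/2)×(3.5 − 0.92)² = 0.6×2.58² = 3.99 mA.
V_DS = V_DD − I_D·R_D = 11 − 3.99×0.68 = 8.28 V.
Saturation requires V_DS ≥ V_GS − V_t = 2.58 V; 8.28 ≥ 2.58 ✓.

I_D ≈ 4 mA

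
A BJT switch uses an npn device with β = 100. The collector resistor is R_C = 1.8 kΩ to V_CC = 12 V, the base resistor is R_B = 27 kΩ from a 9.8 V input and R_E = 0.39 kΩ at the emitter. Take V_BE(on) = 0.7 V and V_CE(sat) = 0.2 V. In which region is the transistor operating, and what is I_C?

saturation; I_C ≈ 5.3 mA

Assume active: I_B = (9.8 − 0.7)/(27 + 101×0.39) = 0.137 mA, I_C = β·I_B = 13.7 mA.
Then V_CE = 12 − 13.7×1.8 − 13.8×0.39 = -18.1 V < 0.2 V — the active assumption fails.
Re-solve with V_CE = 0.2 V. KCL at the emitter: V_E/R_E = (V_BB−0.7−V_E)/R_B + (V_CC−0.2−V_E)/R_C, giving V_E = 2.18 V.
I_C = (V_CC − 0.2 − V_E)/R_C = (11.8 − 2.18)/1.8 = 5.34 mA.
Check: I_B = (9.1 − 2.18)/27 = 0.256 mA, and β·I_B = 25.6 mA > I_C, confirming saturation.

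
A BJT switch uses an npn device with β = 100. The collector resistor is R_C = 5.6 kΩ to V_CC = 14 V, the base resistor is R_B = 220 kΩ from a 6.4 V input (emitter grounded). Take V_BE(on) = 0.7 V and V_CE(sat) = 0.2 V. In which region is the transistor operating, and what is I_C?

Assume active: I_B = (6.4 − 0.7)/220 = 0.0259 mA, giving I_C = β·I_B = 2.59 mA.
But then V_CE = 14 − 2.59×5.6 = -0.509 V < V_CE(sat) = 0.2 V — impossible in the active region.
So the transistor is saturated. With V_CE = 0.2 V, I_C = (V_CC − 0.2)/R_C = 13.8/5.6 = 2.46 mA.
Check: β·I_B = 2.59 mA > I_C = 2.46 mA, confirming saturation.

saturation; I_C ≈ 2.5 mA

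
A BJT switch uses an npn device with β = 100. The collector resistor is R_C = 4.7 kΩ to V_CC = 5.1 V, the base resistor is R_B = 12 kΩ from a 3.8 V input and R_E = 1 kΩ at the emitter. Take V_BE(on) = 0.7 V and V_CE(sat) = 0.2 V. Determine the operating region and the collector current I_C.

saturation; I_C ≈ 0.83 mA

Assume active: I_B = (3.8 − 0.7)/(12 + 101×1) = 0.0274 mA, I_C = β·I_B = 2.74 mA.
Then V_CE = 5.1 − 2.74×4.7 − 2.77×1 = -10.6 V < 0.2 V — the active assumption fails.
Re-solve with V_CE = 0.2 V. KCL at the emitter: V_E/R_E = (V_BB−0.7−V_E)/R_B + (V_CC−0.2−V_E)/R_C, giving V_E = 1 V.
I_C = (V_CC − 0.2 − V_E)/R_C = (4.9 − 1)/4.7 = 0.829 mA.
Check: I_B = (3.1 − 1)/12 = 0.175 mA, and β·I_B = 17.5 mA > I_C, confirming saturation.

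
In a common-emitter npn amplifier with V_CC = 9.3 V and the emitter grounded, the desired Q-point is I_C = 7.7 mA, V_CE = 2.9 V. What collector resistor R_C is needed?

R_C ≈ 0.83 kΩ

Collector loop: V_CC = I_C·R_C + V_CE.
R_C = (V_CC − V_CE)/I_C = (9.3 − 2.9)/7.7 = 0.831 kΩ.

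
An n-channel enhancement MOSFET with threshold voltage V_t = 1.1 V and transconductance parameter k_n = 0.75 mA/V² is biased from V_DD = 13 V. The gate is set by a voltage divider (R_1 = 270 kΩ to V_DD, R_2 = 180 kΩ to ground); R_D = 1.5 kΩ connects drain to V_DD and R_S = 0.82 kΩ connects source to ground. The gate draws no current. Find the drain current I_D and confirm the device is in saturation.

I_D ≈ 2.1 mA

V_G = V_DD·R_2/(R_1+R_2) = 13×180/450 = 5.2 V.
Assume saturation: I_D = (k_n/2)(V_GS − V_t)² with V_GS = V_G − I_D·R_S = 5.2 − 0.82·I_D.
Substituting gives 0.252·I_D² − 3.52·I_D + 6.3 = 0, with roots I_D = 2.11 or 11.9 mA.
The root I_D = 11.9 mA gives V_GS = -4.52 V ≤ V_t, so take I_D = 2.11 mA.
Then V_GS = 3.47 V and V_DS = V_DD − I_D(R_D+R_S) = 13 − 2.11×2.32 = 8.11 V.
Saturation requires V_DS ≥ V_GS − V_t = 2.37 V; 8.11 ≥ 2.37 ✓.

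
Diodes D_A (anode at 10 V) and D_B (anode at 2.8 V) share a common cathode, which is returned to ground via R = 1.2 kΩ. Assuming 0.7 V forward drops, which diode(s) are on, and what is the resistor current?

Only D_A conducts; I_R ≈ 7.8 mA

Assume both conduct. Then node N would need to be at both 10−0.7 = 9.3 V and 2.8−0.7 = 2.1 V, which is impossible.
Assume only D_A conducts: V_N = 10 − 0.7 = 9.3 V, so I_R = 9.3/1.2 = 7.75 mA.
Check D_B: its anode-to-cathode voltage is 2.8 − 9.3 = -6.5 V < 0.7 V, so it is off. The assumption is consistent.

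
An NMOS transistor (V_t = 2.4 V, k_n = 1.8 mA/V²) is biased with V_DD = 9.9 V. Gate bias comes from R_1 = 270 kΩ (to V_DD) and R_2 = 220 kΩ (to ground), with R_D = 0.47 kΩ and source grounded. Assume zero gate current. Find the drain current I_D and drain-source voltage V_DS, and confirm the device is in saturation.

I_D ≈ 3.8 mA, V_DS ≈ 8.1 V

V_G = V_DD·R_2/(R_1+R_2) = 9.9×220/490 = 4.44 V. With the source grounded, V_GS = V_G = 4.44 V.
Assume saturation: I_D = (k_n/2)(V_GS − V_t)² = (1.8/2)×(4.44 − 2.4)² = 0.9×2.04² = 3.76 mA.
V_DS = V_DD − I_D·R_D = 9.9 − 3.76×0.47 = 8.13 V.
Saturation requires V_DS ≥ V_GS − V_t = 2.04 V; 8.13 ≥ 2.04 ✓.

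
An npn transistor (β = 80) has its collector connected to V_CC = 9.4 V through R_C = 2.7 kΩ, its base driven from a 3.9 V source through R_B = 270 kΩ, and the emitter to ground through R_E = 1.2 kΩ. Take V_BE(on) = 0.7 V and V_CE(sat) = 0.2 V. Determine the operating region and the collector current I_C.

active; I_C ≈ 0.7 mA

Assume active. Base-emitter loop: I_B = (V_BB − V_BE)/(R_B + (β+1)R_E) = (3.9 − 0.7)/(270 + 81×1.2) = 0.00871 mA.
I_C = β·I_B = 80×0.00871 = 0.697 mA.
V_CE = V_CC − I_C·R_C − I_E·R_E = 9.4 − 0.697×2.7 − 0.706×1.2 = 6.67 V > V_CE(sat), so the active-region assumption holds.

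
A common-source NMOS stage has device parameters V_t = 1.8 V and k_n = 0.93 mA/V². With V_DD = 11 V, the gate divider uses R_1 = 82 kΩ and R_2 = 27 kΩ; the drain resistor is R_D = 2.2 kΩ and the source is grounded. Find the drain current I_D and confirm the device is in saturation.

I_D ≈ 0.4 mA

V_G = V_DD·R_2/(R_1+R_2) = 11×27/109 = 2.72 V. With the source grounded, V_GS = V_G = 2.72 V.
Assume saturation: I_D = (k_n/2)(V_GS − V_t)² = (0.93/2)×(2.72 − 1.8)² = 0.465×0.925² = 0.398 mA.
V_DS = V_DD − I_D·R_D = 11 − 0.398×2.2 = 10.1 V.
Saturation requires V_DS ≥ V_GS − V_t = 0.925 V; 10.1 ≥ 0.925 ✓.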